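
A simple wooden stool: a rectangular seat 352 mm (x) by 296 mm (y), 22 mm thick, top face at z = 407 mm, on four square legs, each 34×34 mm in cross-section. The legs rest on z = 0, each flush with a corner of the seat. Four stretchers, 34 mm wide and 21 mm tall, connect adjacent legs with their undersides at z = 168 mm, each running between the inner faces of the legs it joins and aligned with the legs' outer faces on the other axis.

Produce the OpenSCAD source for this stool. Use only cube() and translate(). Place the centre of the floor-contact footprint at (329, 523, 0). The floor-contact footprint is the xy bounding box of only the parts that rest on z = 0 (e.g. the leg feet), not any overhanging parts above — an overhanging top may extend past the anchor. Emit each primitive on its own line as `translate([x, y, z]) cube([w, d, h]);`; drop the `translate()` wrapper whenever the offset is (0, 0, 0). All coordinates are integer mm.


translate([153, 375, 385]) cube([352, 296, 22]);
translate([153, 375, 0]) cube([34, 34, 385]);
translate([471, 375, 0]) cube([34, 34, 385]);
translate([153, 637, 0]) cube([34, 34, 385]);
translate([471, 637, 0]) cube([34, 34, 385]);
translate([187, 375, 168]) cube([284, 34, 21]);
translate([187, 637, 168]) cube([284, 34, 21]);
translate([153, 409, 168]) cube([34, 228, 21]);
translate([471, 409, 168]) cube([34, 228, 21]);


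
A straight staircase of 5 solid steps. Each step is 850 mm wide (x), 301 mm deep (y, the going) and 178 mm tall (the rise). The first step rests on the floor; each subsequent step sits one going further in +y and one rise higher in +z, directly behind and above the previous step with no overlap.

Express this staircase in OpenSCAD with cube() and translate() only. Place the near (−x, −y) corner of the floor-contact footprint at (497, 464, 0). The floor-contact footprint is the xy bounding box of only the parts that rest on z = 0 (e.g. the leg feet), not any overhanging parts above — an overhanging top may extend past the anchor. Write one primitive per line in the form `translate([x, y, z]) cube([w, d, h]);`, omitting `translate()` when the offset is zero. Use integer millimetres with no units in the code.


translate([497, 464, 0]) cube([850, 301, 178]);
translate([497, 765, 178]) cube([850, 301, 178]);
translate([497, 1066, 356]) cube([850, 301, 178]);
translate([497, 1367, 534]) cube([850, 301, 178]);
translate([497, 1668, 712]) cube([850, 301, 178]);


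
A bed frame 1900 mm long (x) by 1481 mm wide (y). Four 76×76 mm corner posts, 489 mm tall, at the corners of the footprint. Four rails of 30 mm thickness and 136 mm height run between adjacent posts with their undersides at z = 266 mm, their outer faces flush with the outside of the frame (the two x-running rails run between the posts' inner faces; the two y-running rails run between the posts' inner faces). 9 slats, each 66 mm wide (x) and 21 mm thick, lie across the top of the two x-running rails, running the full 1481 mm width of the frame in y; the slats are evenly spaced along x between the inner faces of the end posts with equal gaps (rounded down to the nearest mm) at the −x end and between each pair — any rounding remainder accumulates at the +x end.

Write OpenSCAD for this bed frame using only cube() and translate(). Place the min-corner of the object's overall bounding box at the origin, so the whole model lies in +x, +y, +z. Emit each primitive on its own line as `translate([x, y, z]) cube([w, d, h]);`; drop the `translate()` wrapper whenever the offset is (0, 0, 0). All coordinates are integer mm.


cube([76, 76, 489]);
translate([0, 1405, 0]) cube([76, 76, 489]);
translate([1824, 0, 0]) cube([76, 76, 489]);
translate([1824, 1405, 0]) cube([76, 76, 489]);
translate([76, 0, 266]) cube([1748, 30, 136]);
translate([76, 1451, 266]) cube([1748, 30, 136]);
translate([0, 76, 266]) cube([30, 1329, 136]);
translate([1870, 76, 266]) cube([30, 1329, 136]);
translate([191, 0, 402]) cube([66, 1481, 21]);
translate([372, 0, 402]) cube([66, 1481, 21]);
translate([553, 0, 402]) cube([66, 1481, 21]);
translate([734, 0, 402]) cube([66, 1481, 21]);
translate([915, 0, 402]) cube([66, 1481, 21]);
translate([1096, 0, 402]) cube([66, 1481, 21]);
translate([1277, 0, 402]) cube([66, 1481, 21]);
translate([1458, 0, 402]) cube([66, 1481, 21]);
translate([1639, 0, 402]) cube([66, 1481, 21]);


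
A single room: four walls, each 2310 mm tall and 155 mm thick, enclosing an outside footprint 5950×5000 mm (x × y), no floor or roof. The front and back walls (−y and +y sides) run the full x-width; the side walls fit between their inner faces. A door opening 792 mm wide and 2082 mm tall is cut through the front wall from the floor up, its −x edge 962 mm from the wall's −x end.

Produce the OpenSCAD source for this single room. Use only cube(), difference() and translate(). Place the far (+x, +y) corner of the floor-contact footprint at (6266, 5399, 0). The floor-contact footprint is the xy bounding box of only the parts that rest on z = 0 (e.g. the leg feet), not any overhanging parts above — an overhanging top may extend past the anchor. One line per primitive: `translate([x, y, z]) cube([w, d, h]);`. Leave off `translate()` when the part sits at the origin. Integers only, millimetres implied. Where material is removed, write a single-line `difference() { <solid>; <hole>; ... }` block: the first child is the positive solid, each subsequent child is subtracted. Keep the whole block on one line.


difference() { translate([316, 399, 0]) cube([5950, 155, 2310]); translate([1278, 399, 0]) cube([792, 155, 2082]); }
translate([316, 5244, 0]) cube([5950, 155, 2310]);
translate([316, 554, 0]) cube([155, 4690, 2310]);
translate([6111, 554, 0]) cube([155, 4690, 2310]);


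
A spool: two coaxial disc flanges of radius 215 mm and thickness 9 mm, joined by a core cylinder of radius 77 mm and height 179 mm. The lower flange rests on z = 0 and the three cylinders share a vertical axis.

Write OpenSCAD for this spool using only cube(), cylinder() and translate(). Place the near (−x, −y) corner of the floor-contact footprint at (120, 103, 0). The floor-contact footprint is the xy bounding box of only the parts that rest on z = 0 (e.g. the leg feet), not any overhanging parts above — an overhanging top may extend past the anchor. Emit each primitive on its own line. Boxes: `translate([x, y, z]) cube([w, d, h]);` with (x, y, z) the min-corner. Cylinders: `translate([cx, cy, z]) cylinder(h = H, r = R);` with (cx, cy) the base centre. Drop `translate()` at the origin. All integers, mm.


translate([335, 318, 0]) cylinder(h = 9, r = 215);
translate([335, 318, 9]) cylinder(h = 179, r = 77);
translate([335, 318, 188]) cylinder(h = 9, r = 215);


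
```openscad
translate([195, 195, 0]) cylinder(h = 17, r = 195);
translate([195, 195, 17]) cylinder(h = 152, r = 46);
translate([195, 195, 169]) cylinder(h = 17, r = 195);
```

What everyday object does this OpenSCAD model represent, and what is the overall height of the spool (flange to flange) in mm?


A spool. The overall height is 186 mm.

Three coaxial cylinders, large–small–large — a spool. Two 17 mm flanges and a 152 mm core give 17 + 152 + 17 = 186 mm.


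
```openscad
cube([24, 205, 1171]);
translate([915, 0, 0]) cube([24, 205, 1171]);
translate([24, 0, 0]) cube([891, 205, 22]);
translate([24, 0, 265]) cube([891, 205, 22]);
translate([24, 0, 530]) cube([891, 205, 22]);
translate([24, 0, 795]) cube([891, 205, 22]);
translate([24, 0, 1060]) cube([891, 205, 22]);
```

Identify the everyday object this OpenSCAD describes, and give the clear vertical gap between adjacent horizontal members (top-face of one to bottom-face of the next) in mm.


A bookshelf. The clear shelf gap is 243 mm.

Two tall side panels with 5 horizontal boards between them — a bookshelf. The first two shelf undersides are at z = 0 and z = 265; with shelf thickness 22, the clear gap is 265 − 0 − 22 = 243 mm.


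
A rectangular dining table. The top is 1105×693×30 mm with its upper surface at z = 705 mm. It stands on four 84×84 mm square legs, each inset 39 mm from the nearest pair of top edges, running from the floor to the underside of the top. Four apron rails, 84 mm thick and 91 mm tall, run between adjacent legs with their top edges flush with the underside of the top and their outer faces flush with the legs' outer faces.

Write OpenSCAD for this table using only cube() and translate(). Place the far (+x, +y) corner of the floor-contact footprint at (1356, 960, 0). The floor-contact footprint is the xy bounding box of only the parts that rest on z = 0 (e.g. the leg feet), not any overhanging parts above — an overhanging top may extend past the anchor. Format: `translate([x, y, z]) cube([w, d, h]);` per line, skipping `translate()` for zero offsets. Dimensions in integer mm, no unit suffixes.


translate([290, 306, 675]) cube([1105, 693, 30]);
translate([329, 345, 0]) cube([84, 84, 675]);
translate([1272, 345, 0]) cube([84, 84, 675]);
translate([329, 876, 0]) cube([84, 84, 675]);
translate([1272, 876, 0]) cube([84, 84, 675]);
translate([413, 345, 584]) cube([859, 84, 91]);
translate([413, 876, 584]) cube([859, 84, 91]);
translate([329, 429, 584]) cube([84, 447, 91]);
translate([1272, 429, 584]) cube([84, 447, 91]);


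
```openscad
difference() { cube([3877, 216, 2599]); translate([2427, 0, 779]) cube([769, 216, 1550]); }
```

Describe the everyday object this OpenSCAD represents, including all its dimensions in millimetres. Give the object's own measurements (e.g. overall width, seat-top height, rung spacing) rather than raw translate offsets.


A wall 3877 mm long (x), 216 mm thick (y), 2599 mm tall, with a rectangular window opening cut through it. The opening is 769 mm wide and 1550 mm tall; its sill is at z = 779 mm and its near (−x) edge is 2427 mm from the wall's −x end. The opening passes through the full wall thickness.


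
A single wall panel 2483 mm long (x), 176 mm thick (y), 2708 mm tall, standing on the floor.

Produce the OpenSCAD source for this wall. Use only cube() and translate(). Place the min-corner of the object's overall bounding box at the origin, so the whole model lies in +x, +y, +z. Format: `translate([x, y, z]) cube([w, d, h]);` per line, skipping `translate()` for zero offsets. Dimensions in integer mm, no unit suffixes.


cube([2483, 176, 2708]);


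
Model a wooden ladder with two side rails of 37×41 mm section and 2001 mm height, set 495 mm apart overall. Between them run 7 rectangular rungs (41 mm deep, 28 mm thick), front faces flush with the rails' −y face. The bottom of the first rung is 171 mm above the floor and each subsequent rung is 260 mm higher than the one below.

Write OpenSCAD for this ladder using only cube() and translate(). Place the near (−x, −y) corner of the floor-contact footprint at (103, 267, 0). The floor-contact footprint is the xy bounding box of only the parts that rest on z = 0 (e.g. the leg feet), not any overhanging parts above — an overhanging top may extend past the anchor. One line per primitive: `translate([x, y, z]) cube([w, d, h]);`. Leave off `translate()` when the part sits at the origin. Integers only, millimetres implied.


translate([103, 267, 0]) cube([37, 41, 2001]);
translate([561, 267, 0]) cube([37, 41, 2001]);
translate([140, 267, 171]) cube([421, 41, 28]);
translate([140, 267, 431]) cube([421, 41, 28]);
translate([140, 267, 691]) cube([421, 41, 28]);
translate([140, 267, 951]) cube([421, 41, 28]);
translate([140, 267, 1211]) cube([421, 41, 28]);
translate([140, 267, 1471]) cube([421, 41, 28]);
translate([140, 267, 1731]) cube([421, 41, 28]);


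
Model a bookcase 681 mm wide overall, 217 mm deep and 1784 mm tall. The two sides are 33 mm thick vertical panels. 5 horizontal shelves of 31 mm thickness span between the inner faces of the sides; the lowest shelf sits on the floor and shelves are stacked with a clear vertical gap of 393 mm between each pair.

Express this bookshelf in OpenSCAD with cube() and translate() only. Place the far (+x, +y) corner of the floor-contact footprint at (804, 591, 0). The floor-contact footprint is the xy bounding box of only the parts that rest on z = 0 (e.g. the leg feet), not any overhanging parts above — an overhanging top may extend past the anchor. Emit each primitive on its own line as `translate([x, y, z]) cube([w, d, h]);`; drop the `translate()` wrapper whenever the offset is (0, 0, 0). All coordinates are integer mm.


translate([123, 374, 0]) cube([33, 217, 1784]);
translate([771, 374, 0]) cube([33, 217, 1784]);
translate([156, 374, 0]) cube([615, 217, 31]);
translate([156, 374, 424]) cube([615, 217, 31]);
translate([156, 374, 848]) cube([615, 217, 31]);
translate([156, 374, 1272]) cube([615, 217, 31]);
translate([156, 374, 1696]) cube([615, 217, 31]);


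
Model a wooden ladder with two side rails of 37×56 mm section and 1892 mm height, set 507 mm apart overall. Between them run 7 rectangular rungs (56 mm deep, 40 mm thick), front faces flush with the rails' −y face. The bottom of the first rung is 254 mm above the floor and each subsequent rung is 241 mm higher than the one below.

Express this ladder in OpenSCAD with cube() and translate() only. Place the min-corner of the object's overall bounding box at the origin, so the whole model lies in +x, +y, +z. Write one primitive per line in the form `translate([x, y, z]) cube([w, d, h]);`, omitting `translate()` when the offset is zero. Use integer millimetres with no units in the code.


cube([37, 56, 1892]);
translate([470, 0, 0]) cube([37, 56, 1892]);
translate([37, 0, 254]) cube([433, 56, 40]);
translate([37, 0, 495]) cube([433, 56, 40]);
translate([37, 0, 736]) cube([433, 56, 40]);
translate([37, 0, 977]) cube([433, 56, 40]);
translate([37, 0, 1218]) cube([433, 56, 40]);
translate([37, 0, 1459]) cube([433, 56, 40]);
translate([37, 0, 1700]) cube([433, 56, 40]);


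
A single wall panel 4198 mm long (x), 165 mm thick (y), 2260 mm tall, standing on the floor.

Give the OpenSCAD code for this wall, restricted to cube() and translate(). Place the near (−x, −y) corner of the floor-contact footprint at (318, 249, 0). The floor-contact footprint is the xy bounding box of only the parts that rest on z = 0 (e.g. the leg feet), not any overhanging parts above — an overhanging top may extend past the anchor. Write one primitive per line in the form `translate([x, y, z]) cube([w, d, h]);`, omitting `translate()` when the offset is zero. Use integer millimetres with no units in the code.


translate([318, 249, 0]) cube([4198, 165, 2260]);


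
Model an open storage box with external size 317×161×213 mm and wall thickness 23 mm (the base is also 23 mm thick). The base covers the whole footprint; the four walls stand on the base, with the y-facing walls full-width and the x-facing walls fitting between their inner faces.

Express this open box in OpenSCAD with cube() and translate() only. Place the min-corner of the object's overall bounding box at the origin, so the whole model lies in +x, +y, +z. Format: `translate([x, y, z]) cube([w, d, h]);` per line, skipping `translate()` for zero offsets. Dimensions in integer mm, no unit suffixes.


cube([317, 161, 23]);
translate([0, 0, 23]) cube([317, 23, 190]);
translate([0, 138, 23]) cube([317, 23, 190]);
translate([0, 23, 23]) cube([23, 115, 190]);
translate([294, 23, 23]) cube([23, 115, 190]);


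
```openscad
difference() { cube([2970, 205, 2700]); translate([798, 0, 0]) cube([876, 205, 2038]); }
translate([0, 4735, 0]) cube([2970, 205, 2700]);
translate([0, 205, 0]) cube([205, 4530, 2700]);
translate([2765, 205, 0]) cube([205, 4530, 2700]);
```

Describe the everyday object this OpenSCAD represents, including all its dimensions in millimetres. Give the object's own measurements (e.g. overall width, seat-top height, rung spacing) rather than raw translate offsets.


A single room: four walls, each 2700 mm tall and 205 mm thick, enclosing an outside footprint 2970×4940 mm (x × y), no floor or roof. The front and back walls (−y and +y sides) run the full x-width; the side walls fit between their inner faces. A door opening 876 mm wide and 2038 mm tall is cut through the front wall from the floor up, its −x edge 798 mm from the wall's −x end.


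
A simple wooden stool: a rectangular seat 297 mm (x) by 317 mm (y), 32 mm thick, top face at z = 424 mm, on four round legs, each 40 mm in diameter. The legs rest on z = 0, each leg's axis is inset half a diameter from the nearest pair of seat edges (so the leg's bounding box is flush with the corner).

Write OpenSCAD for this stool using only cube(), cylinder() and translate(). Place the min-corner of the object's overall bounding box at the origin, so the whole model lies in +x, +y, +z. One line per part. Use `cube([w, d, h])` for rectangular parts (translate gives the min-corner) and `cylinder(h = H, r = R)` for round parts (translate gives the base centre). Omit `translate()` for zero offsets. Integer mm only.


translate([0, 0, 392]) cube([297, 317, 32]);
translate([20, 20, 0]) cylinder(h = 392, r = 20);
translate([277, 20, 0]) cylinder(h = 392, r = 20);
translate([20, 297, 0]) cylinder(h = 392, r = 20);
translate([277, 297, 0]) cylinder(h = 392, r = 20);


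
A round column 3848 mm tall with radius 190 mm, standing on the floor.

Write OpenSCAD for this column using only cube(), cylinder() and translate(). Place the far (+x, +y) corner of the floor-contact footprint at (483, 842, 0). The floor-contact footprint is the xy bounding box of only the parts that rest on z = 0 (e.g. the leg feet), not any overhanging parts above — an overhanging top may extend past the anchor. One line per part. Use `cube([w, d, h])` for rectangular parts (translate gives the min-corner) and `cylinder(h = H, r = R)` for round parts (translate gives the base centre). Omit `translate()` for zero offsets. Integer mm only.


translate([293, 652, 0]) cylinder(h = 3848, r = 190);


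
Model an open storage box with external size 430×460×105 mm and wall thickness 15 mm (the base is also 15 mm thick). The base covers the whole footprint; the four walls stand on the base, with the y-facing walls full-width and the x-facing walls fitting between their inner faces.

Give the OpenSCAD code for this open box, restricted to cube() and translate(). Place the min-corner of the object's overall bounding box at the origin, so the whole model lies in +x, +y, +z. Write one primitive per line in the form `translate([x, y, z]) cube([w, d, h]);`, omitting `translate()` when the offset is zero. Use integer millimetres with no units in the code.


cube([430, 460, 15]);
translate([0, 0, 15]) cube([430, 15, 90]);
translate([0, 445, 15]) cube([430, 15, 90]);
translate([0, 15, 15]) cube([15, 430, 90]);
translate([415, 15, 15]) cube([15, 430, 90]);


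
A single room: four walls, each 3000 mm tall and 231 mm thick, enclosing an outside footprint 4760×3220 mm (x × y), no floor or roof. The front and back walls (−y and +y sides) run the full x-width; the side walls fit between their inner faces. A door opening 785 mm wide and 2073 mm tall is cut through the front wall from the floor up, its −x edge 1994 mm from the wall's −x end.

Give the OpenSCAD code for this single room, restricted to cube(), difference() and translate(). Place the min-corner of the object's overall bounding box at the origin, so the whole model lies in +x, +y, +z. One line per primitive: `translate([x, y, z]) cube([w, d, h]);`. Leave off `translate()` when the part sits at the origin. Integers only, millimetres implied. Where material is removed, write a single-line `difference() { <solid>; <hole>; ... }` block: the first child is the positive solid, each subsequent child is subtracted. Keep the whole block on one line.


difference() { cube([4760, 231, 3000]); translate([1994, 0, 0]) cube([785, 231, 2073]); }
translate([0, 2989, 0]) cube([4760, 231, 3000]);
translate([0, 231, 0]) cube([231, 2758, 3000]);
translate([4529, 231, 0]) cube([231, 2758, 3000]);


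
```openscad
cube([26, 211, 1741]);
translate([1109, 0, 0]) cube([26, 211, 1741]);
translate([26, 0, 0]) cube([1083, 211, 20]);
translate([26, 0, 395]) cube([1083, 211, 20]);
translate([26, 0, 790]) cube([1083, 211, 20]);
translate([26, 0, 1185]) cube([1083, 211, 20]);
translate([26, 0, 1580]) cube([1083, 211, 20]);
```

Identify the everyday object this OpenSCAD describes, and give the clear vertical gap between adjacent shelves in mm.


A bookshelf. The clear shelf gap is 375 mm.

Two tall side panels with 5 horizontal boards between them — a bookshelf. The first two shelf undersides are at z = 0 and z = 395; with shelf thickness 20, the clear gap is 395 − 0 − 20 = 375 mm.


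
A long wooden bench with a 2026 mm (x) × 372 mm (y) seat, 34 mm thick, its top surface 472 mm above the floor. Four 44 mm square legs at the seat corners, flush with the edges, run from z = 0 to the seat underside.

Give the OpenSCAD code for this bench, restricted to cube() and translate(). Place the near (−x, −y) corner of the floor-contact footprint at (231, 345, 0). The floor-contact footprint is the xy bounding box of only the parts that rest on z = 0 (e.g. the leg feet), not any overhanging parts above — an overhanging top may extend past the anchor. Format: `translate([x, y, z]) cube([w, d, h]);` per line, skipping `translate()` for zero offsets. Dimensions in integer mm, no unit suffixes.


translate([231, 345, 438]) cube([2026, 372, 34]);
translate([231, 345, 0]) cube([44, 44, 438]);
translate([231, 673, 0]) cube([44, 44, 438]);
translate([2213, 345, 0]) cube([44, 44, 438]);
translate([2213, 673, 0]) cube([44, 44, 438]);


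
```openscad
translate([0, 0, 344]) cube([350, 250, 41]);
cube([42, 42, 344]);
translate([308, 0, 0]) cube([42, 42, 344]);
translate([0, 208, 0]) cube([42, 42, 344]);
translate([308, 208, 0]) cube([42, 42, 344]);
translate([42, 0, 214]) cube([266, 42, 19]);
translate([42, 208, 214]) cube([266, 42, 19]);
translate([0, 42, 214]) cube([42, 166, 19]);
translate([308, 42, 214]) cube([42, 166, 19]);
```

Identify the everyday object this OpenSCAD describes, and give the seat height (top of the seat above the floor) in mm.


A stool. The seat height is 385 mm.

A 350×250×41 slab at z = 344 on four corner posts — a stool. The seat top is 344 + 41 = 385 mm.


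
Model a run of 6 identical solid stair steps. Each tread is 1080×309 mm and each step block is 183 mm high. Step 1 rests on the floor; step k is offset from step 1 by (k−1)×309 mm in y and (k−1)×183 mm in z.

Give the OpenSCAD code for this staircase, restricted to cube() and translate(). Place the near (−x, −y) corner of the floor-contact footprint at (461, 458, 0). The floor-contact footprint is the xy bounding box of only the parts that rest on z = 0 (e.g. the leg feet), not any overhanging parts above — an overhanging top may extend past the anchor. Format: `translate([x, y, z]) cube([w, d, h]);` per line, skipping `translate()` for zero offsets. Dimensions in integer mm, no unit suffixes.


translate([461, 458, 0]) cube([1080, 309, 183]);
translate([461, 767, 183]) cube([1080, 309, 183]);
translate([461, 1076, 366]) cube([1080, 309, 183]);
translate([461, 1385, 549]) cube([1080, 309, 183]);
translate([461, 1694, 732]) cube([1080, 309, 183]);
translate([461, 2003, 915]) cube([1080, 309, 183]);


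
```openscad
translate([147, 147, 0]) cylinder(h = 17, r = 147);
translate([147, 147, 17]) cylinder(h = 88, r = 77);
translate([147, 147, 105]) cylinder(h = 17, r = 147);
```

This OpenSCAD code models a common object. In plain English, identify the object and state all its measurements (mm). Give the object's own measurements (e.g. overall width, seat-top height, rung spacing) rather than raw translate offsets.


A spool: two coaxial disc flanges of radius 147 mm and thickness 17 mm, joined by a core cylinder of radius 77 mm and height 88 mm. The lower flange rests on z = 0 and the three cylinders share a vertical axis.


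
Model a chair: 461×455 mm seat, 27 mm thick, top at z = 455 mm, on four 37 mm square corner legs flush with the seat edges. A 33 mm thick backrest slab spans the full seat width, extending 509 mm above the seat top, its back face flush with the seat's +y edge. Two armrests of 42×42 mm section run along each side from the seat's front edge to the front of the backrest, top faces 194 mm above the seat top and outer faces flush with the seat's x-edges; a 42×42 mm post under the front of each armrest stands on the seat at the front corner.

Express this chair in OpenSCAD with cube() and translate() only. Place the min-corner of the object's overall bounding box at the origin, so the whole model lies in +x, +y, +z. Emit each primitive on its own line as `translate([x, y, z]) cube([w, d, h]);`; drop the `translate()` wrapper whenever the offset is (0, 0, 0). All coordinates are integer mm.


translate([0, 0, 428]) cube([461, 455, 27]);
cube([37, 37, 428]);
translate([424, 0, 0]) cube([37, 37, 428]);
translate([0, 418, 0]) cube([37, 37, 428]);
translate([424, 418, 0]) cube([37, 37, 428]);
translate([0, 422, 455]) cube([461, 33, 509]);
translate([0, 0, 607]) cube([42, 422, 42]);
translate([419, 0, 607]) cube([42, 422, 42]);
translate([0, 0, 455]) cube([42, 42, 152]);
translate([419, 0, 455]) cube([42, 42, 152]);


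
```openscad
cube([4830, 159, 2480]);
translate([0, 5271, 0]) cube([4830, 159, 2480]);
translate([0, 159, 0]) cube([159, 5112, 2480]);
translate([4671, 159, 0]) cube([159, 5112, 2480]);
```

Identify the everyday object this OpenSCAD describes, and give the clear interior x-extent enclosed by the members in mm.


A house (or room) frame. The interior width is 4512 mm.

Four 2480 mm walls enclosing a rectangle with no floor or roof — a room or house frame. Outside width is 4830 mm and wall thickness is 159 mm, so the interior width is 4830 − 2 × 159 = 4512 mm.


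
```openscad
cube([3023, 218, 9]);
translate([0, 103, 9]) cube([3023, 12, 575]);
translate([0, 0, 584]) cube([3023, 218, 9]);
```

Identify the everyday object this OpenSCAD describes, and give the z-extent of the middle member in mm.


An I-beam. The web height is 575 mm.

Two wide flanges with a thin centred web — an I-beam. Overall 593 mm minus two 9 mm flanges gives a web of 593 − 2·9 = 575 mm.


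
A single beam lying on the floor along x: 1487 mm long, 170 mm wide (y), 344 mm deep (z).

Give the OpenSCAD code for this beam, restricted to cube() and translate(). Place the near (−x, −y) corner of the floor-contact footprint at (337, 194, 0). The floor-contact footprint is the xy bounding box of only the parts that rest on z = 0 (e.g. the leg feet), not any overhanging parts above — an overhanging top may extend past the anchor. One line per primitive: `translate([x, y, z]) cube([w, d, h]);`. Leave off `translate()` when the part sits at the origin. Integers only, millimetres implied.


translate([337, 194, 0]) cube([1487, 170, 344]);


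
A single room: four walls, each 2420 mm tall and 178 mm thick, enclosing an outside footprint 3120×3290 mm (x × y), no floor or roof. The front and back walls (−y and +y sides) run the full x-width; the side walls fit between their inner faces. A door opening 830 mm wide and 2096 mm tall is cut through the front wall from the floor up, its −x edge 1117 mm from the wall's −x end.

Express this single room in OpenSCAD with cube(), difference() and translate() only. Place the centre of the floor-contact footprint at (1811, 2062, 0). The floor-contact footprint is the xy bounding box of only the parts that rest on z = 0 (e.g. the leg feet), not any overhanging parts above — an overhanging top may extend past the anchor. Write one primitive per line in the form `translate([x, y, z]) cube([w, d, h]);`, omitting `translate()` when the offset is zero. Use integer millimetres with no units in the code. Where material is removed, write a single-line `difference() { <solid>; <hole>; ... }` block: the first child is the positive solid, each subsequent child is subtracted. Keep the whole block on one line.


difference() { translate([251, 417, 0]) cube([3120, 178, 2420]); translate([1368, 417, 0]) cube([830, 178, 2096]); }
translate([251, 3529, 0]) cube([3120, 178, 2420]);
translate([251, 595, 0]) cube([178, 2934, 2420]);
translate([3193, 595, 0]) cube([178, 2934, 2420]);


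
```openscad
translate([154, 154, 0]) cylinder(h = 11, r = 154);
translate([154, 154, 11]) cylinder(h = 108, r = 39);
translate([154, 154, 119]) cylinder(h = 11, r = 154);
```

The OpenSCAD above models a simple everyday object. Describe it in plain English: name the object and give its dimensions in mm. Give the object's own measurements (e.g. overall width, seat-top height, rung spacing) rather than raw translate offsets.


A spool: two coaxial disc flanges of radius 154 mm and thickness 11 mm, joined by a core cylinder of radius 39 mm and height 108 mm. The lower flange rests on z = 0 and the three cylinders share a vertical axis.


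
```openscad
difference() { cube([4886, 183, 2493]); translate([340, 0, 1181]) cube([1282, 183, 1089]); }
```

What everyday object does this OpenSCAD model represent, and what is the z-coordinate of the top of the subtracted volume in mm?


A wall with a window opening. The window head height is 2270 mm.

A wall with a rectangular opening subtracted — a window. Sill at z = 1181, opening 1089 mm tall, so the head is at 1181 + 1089 = 2270 mm.


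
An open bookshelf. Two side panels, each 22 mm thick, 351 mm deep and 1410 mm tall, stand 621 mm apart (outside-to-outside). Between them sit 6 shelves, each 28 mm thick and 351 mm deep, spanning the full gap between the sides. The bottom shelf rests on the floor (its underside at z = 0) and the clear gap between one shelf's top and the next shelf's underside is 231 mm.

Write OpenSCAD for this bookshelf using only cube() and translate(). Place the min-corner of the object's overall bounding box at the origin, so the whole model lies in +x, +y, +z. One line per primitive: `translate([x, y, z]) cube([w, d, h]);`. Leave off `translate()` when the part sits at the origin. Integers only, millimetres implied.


cube([22, 351, 1410]);
translate([599, 0, 0]) cube([22, 351, 1410]);
translate([22, 0, 0]) cube([577, 351, 28]);
translate([22, 0, 259]) cube([577, 351, 28]);
translate([22, 0, 518]) cube([577, 351, 28]);
translate([22, 0, 777]) cube([577, 351, 28]);
translate([22, 0, 1036]) cube([577, 351, 28]);
translate([22, 0, 1295]) cube([577, 351, 28]);


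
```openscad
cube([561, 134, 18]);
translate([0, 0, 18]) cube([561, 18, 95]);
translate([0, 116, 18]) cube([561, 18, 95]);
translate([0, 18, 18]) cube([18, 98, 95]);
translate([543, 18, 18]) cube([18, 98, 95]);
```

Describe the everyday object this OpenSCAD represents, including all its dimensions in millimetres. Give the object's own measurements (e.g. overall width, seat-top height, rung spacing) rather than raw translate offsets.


An open-topped rectangular box: outside dimensions 561×134×113 mm, with a uniform wall and base thickness of 18 mm. The base is a full 561×134 slab on the floor; four walls sit on top of the base. The front and back walls (the −y and +y sides) span the full width; the two side walls fit between them.


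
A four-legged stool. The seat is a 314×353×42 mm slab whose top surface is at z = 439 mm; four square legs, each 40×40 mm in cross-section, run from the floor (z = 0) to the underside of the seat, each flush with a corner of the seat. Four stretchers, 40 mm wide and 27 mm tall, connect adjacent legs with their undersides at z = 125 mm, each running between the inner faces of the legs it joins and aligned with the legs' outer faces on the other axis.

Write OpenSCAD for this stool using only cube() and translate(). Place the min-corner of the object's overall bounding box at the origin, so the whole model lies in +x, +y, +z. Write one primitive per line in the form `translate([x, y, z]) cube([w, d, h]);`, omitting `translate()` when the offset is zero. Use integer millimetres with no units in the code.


translate([0, 0, 397]) cube([314, 353, 42]);
cube([40, 40, 397]);
translate([274, 0, 0]) cube([40, 40, 397]);
translate([0, 313, 0]) cube([40, 40, 397]);
translate([274, 313, 0]) cube([40, 40, 397]);
translate([40, 0, 125]) cube([234, 40, 27]);
translate([40, 313, 125]) cube([234, 40, 27]);
translate([0, 40, 125]) cube([40, 273, 27]);
translate([274, 40, 125]) cube([40, 273, 27]);


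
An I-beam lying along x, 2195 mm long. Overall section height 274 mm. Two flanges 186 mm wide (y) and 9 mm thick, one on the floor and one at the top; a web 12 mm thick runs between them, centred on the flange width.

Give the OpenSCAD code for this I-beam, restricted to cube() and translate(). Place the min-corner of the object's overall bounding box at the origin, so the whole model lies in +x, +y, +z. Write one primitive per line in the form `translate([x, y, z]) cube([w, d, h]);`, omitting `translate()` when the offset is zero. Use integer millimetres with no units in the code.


cube([2195, 186, 9]);
translate([0, 87, 9]) cube([2195, 12, 256]);
translate([0, 0, 265]) cube([2195, 186, 9]);


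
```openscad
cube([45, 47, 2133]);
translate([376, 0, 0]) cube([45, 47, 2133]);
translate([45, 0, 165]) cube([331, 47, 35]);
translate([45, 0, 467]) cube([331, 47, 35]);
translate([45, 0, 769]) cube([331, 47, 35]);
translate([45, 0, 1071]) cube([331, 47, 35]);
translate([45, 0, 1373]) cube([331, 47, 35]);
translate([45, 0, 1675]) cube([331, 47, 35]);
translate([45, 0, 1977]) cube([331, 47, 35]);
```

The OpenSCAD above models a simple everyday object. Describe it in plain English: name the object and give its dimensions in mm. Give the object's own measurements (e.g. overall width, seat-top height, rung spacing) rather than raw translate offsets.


A straight ladder. Two 45×47 mm vertical rails, 2133 mm tall, stand 421 mm apart (outside-to-outside) with their front faces coplanar on the −y side. 7 rungs, each 47 mm deep and 35 mm tall, span between the inner faces of the rails, front faces flush with the rails. The lowest rung's underside is at z = 165 mm and rungs are spaced 302 mm apart (underside to underside).


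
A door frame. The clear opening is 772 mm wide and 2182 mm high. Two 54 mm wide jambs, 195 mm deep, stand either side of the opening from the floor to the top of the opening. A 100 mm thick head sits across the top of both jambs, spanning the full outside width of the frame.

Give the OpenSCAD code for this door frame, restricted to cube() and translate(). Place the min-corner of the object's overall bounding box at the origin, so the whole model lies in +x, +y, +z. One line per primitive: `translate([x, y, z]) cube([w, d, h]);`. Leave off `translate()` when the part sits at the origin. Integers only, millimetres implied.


cube([54, 195, 2182]);
translate([826, 0, 0]) cube([54, 195, 2182]);
translate([0, 0, 2182]) cube([880, 195, 100]);


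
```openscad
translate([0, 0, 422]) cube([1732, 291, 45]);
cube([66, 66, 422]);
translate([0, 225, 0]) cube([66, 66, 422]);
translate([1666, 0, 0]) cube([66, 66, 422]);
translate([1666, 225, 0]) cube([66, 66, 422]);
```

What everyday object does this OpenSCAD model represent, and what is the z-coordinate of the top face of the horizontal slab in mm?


A bench. The seat-top height is 467 mm.

A long slab on four corner posts — a bench. The slab sits at z = 422 with thickness 45, so the top is 422 + 45 = 467 mm.


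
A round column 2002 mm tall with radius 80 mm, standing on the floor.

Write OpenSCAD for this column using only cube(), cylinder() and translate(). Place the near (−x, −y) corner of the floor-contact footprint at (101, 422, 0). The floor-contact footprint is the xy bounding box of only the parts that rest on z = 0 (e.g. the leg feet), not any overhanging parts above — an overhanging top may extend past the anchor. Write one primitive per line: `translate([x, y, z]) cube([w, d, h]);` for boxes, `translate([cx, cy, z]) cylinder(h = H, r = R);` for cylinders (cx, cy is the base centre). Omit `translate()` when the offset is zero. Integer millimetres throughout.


translate([181, 502, 0]) cylinder(h = 2002, r = 80);


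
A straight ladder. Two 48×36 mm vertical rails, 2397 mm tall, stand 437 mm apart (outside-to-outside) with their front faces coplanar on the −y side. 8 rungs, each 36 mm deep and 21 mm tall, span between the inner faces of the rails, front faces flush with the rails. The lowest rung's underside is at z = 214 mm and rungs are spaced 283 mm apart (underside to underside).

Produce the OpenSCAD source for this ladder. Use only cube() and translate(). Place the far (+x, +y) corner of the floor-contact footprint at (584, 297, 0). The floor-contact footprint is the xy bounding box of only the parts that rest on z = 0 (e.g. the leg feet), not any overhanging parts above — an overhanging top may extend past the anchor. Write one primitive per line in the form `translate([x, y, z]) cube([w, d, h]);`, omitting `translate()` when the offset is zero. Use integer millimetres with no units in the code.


// rung span = 437 - 2*48 = 341
// rung[k] z = 214 + k*283
translate([147, 261, 0]) cube([48, 36, 2397]);
translate([536, 261, 0]) cube([48, 36, 2397]);
translate([195, 261, 214]) cube([341, 36, 21]);
translate([195, 261, 497]) cube([341, 36, 21]);
translate([195, 261, 780]) cube([341, 36, 21]);
translate([195, 261, 1063]) cube([341, 36, 21]);
translate([195, 261, 1346]) cube([341, 36, 21]);
translate([195, 261, 1629]) cube([341, 36, 21]);
translate([195, 261, 1912]) cube([341, 36, 21]);
translate([195, 261, 2195]) cube([341, 36, 21]);


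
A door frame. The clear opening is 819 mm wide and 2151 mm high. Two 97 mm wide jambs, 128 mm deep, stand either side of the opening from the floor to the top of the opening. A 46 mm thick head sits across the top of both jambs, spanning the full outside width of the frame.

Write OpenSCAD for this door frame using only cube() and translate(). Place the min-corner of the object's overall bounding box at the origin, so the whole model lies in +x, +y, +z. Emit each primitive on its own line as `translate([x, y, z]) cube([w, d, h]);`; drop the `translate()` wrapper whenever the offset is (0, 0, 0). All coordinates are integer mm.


cube([97, 128, 2151]);
translate([916, 0, 0]) cube([97, 128, 2151]);
translate([0, 0, 2151]) cube([1013, 128, 46]);


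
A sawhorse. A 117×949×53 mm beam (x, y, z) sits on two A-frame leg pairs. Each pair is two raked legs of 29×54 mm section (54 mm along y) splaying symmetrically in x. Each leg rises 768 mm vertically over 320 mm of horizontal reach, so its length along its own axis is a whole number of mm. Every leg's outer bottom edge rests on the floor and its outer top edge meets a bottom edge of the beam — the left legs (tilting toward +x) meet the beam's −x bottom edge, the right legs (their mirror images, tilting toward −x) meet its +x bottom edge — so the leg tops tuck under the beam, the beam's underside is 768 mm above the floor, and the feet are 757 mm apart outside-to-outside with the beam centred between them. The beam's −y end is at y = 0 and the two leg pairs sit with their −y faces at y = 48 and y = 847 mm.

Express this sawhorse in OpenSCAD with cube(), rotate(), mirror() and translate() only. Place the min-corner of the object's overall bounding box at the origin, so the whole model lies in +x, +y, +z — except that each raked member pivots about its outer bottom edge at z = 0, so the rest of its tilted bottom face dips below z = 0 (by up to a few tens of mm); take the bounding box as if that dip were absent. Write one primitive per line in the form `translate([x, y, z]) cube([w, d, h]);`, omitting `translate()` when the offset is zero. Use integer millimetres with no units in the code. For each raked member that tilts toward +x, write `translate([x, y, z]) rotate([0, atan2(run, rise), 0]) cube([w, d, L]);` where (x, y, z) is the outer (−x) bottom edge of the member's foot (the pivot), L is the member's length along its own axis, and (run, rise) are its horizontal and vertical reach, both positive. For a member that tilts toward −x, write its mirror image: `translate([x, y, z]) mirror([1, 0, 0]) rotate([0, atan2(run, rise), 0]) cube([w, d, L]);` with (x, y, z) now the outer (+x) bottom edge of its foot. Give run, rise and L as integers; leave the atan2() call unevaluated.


// leg length = √(320² + 768²) = 832
// right-leg outer foot x = 2·320 + 117 = 757
// beam min-corner = (320, 0, 768)
translate([320, 0, 768]) cube([117, 949, 53]);
translate([0, 48, 0]) rotate([0, atan2(320, 768), 0]) cube([29, 54, 832]);
translate([757, 48, 0]) mirror([1, 0, 0]) rotate([0, atan2(320, 768), 0]) cube([29, 54, 832]);
translate([0, 847, 0]) rotate([0, atan2(320, 768), 0]) cube([29, 54, 832]);
translate([757, 847, 0]) mirror([1, 0, 0]) rotate([0, atan2(320, 768), 0]) cube([29, 54, 832]);
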